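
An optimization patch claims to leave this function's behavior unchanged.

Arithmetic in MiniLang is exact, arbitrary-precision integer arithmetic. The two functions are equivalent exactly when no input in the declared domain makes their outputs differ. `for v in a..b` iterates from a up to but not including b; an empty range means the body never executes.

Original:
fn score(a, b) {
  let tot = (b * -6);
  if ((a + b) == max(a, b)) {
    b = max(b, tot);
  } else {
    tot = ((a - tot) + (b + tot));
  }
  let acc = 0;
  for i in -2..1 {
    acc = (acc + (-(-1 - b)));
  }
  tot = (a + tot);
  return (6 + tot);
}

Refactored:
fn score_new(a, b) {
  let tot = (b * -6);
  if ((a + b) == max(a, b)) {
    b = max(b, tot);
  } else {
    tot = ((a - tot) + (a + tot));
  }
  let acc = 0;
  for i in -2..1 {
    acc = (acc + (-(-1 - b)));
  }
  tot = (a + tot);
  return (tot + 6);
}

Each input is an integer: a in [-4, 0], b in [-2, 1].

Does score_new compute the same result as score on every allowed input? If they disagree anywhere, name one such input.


There is a counterexample at a=-4, b=-2: -4 on one side, -6 on the other.
score: tot := 12 | ((a + b) == max(a, b)): false | tot := -6 | acc := 0 | iter i=-2: | acc := -1 | iter i=-1: | acc := -2 | iter i=0: | acc := -3 | tot := -10 | result -4
score_new: tot := 12 | ((a + b) == max(a, b)): false | tot := -8 | acc := 0 | iter i=-2: | acc := -1 | iter i=-1: | acc := -2 | iter i=0: | acc := -3 | tot := -12 | result -6
verdict: not equivalent; witness: a=-4, b=-2


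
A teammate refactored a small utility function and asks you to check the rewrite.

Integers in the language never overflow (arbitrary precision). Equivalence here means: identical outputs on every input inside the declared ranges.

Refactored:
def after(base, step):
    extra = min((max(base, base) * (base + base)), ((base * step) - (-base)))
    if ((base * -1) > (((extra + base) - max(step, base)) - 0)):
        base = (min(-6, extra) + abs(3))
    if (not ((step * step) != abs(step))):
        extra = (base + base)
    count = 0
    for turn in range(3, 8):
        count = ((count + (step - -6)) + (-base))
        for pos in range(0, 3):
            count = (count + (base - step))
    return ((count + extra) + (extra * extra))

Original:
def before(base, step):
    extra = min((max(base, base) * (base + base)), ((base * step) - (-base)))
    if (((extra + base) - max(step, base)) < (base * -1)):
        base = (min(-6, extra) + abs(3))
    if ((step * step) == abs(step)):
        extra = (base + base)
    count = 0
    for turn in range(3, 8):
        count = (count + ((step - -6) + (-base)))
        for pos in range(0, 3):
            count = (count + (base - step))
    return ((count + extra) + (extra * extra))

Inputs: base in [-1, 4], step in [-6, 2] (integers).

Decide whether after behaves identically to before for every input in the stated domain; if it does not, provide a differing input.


Comparing the listings, the differences include: boolean connective usage differs, plus comparison usage differs, plus constant usage differs, plus arithmetic usage differs.
Tracing base=-1, step=-1: before: extra := 0 | (((extra + base) - max(step, base)) < (base * -1)): true | base := -3 | ((step * step) == abs(step)): true | extra := -6 | count := 0 | iter turn=3: | count := 8 | iter pos=0: | count := 6 | iter pos=1: | count := 4 | iter pos=2: | count := 2 | iter turn=4: | count := 10 | iter pos=0: | count := 8 | iter pos=1: | count := 6 | iter pos=2: | count := 4 | iter turn=5: | count := 12 | iter pos=0: | count := 10 | iter pos=1: | count := 8 | iter pos=2: | count := 6 | iter turn=6: | count := 14 | iter pos=0: | count := 12 | iter pos=1: | count := 10 | iter pos=2: | count := 8 | iter turn=7: | count := 16 | iter pos=0: | count := 14 | iter pos=1: | count := 12 | iter pos=2: | count := 10 | result 40 | after: extra := 0 | ((base * -1) > (((extra + base) - max(step, base)) - 0)): true | base := -3 | (not ((step * step) != abs(step))): true | extra := -6 | count := 0 | iter turn=3: | count := 8 | iter pos=0: | count := 6 | iter pos=1: | count := 4 | iter pos=2: | count := 2 | iter turn=4: | count := 10 | iter pos=0: | count := 8 | iter pos=1: | count := 6 | iter pos=2: | count := 4 | iter turn=5: | count := 12 | iter pos=0: | count := 10 | iter pos=1: | count := 8 | iter pos=2: | count := 6 | iter turn=6: | count := 14 | iter pos=0: | count := 12 | iter pos=1: | count := 10 | iter pos=2: | count := 8 | iter turn=7: | count := 16 | iter pos=0: | count := 14 | iter pos=1: | count := 12 | iter pos=2: | count := 10 | result 40 — matching result 40.
An exhaustive pass over the 54 declared inputs shows identical outputs.
verdict: equivalent


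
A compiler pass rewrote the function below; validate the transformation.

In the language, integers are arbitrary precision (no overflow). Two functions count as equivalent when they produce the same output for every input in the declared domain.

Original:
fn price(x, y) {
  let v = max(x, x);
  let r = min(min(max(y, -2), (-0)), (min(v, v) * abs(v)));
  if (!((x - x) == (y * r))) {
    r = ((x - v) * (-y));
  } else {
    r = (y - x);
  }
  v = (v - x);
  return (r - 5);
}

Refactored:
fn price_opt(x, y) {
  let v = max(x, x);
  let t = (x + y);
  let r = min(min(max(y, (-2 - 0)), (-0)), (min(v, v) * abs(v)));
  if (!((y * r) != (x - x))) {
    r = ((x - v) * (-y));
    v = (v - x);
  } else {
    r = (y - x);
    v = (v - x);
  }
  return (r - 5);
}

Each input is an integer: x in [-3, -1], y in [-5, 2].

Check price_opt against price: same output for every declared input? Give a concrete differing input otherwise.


Not equivalent: x=-3, y=-5 separates them (-5 vs -7).
price: v=-3, then r=-9, then (!((x - x) == (y * r))) is true, then r=0, then v=0, then returns -5
price_opt: v=-3, then t=-8, then r=-9, then (!((y * r) != (x - x))) is false, then r=-2, then v=0, then returns -7
verdict: not equivalent; witness: x=-3, y=-5


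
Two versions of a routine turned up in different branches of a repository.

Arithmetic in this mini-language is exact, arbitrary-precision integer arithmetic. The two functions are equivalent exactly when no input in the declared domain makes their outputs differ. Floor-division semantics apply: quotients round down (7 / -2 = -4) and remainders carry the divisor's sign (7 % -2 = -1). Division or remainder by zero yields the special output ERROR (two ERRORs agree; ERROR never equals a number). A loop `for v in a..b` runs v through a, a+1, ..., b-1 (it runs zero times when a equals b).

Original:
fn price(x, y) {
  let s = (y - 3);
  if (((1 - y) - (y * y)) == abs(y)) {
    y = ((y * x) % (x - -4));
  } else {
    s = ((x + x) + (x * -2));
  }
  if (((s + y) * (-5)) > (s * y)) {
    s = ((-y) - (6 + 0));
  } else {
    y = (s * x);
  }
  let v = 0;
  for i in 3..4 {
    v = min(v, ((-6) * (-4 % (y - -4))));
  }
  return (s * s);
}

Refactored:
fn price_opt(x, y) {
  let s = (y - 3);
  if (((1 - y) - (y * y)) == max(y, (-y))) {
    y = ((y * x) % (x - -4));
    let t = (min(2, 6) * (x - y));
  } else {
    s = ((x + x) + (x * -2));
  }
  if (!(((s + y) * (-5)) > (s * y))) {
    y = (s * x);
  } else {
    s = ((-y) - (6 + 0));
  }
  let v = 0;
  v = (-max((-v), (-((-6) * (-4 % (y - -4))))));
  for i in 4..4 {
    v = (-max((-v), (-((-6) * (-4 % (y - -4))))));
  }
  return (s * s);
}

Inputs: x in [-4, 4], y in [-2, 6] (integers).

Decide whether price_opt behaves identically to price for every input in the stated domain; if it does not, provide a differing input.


Behavior is preserved: although local variable names differ, plus min/max/abs usage differs, plus loop structure differs, plus constant usage differs, plus statement counts differ, plus boolean connective usage differs, plus arithmetic usage differs, the outputs never diverge.
As a probe, take x=-4, y=1: price runs s becomes -2; next (((1 - y) - (y * y)) == abs(y)) evaluates to false; next s becomes 0; next (((s + y) * (-5)) > (s * y)) evaluates to false; next y becomes 0; next v becomes 0; next at i=3:; next v becomes 0; next final value 0; price_opt runs s becomes -2; next (((1 - y) - (y * y)) == max(y, (-y))) evaluates to false; next s becomes 0; next (!(((s + y) * (-5)) > (s * y))) evaluates to true; next y becomes 0; next v becomes 0; next v becomes 0; next i never enters its loop body; next final value 0; both end at 0.
An exhaustive pass over the 81 declared inputs shows identical outputs.
verdict: equivalent


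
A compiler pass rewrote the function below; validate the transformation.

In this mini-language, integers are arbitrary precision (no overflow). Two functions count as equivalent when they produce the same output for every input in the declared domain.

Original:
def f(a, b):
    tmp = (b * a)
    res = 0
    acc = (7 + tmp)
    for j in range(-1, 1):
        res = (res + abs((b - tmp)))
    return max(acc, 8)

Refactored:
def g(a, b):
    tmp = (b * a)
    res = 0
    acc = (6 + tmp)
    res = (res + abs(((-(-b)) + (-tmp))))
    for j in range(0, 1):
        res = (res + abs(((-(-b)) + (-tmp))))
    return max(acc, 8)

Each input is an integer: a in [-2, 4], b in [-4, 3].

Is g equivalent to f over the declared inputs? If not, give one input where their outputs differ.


Evaluate both at a=-2, b=-4.
f: tmp=8, then res=0, then acc=15, then (j=-1), then res=12, then (j=0), then res=24, then returns 15
g: tmp=8, then res=0, then acc=14, then res=12, then (j=0), then res=24, then returns 14
15 vs 14 — the two versions disagree here.
verdict: not equivalent; witness: a=-2, b=-4


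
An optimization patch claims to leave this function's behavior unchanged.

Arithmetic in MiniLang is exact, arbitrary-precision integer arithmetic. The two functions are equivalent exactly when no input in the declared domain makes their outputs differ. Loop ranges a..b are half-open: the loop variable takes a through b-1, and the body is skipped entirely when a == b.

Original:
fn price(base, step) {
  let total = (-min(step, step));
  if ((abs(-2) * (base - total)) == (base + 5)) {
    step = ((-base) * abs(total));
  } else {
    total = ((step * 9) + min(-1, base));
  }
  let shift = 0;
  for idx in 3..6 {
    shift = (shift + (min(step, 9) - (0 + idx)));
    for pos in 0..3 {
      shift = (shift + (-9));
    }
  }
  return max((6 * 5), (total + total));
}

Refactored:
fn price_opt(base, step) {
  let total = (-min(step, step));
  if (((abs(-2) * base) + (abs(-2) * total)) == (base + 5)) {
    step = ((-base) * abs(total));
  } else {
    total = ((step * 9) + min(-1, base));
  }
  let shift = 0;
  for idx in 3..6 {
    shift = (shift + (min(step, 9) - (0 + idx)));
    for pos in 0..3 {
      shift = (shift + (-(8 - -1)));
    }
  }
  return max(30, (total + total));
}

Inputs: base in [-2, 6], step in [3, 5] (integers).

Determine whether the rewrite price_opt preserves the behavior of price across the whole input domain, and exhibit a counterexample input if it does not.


At base=-1, step=3: price gives 30, price_opt gives 52.
verdict: not equivalent; witness: base=-1, step=3


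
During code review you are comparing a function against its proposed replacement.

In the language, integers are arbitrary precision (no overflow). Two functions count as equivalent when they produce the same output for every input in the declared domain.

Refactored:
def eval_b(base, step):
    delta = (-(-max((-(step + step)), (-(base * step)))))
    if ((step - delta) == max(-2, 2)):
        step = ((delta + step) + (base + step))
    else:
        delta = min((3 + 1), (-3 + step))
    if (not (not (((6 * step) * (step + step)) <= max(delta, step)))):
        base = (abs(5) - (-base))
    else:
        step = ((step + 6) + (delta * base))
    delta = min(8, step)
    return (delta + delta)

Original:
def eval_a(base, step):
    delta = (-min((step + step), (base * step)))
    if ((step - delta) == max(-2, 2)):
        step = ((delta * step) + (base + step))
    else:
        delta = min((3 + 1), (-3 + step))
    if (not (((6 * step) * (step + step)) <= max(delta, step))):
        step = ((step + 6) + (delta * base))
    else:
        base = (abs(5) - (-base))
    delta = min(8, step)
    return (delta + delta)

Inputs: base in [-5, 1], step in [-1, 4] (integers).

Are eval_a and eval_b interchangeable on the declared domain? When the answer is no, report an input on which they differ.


Run the pair on base=1, step=1.
eval_a: delta := -1 | ((step - delta) == max(-2, 2)): true | step := 1 | (not (((6 * step) * (step + step)) <= max(delta, step))): true | step := 6 | delta := 6 | result 12
eval_b: delta := -1 | ((step - delta) == max(-2, 2)): true | step := 2 | (not (not (((6 * step) * (step + step)) <= max(delta, step)))): false | step := 7 | delta := 7 | result 14
12 and 14 differ, so these are not the same function on this domain.
verdict: not equivalent; witness: base=1, step=1


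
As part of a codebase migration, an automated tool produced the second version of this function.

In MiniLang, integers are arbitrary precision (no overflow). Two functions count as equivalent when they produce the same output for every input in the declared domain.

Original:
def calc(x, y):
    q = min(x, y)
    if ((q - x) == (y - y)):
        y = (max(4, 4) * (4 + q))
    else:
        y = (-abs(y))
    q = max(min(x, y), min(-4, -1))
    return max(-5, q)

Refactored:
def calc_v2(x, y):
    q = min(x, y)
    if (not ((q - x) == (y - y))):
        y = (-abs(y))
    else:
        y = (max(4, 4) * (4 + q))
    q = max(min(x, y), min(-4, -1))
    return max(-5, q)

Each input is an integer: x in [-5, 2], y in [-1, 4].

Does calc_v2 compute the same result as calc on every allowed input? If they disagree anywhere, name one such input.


Reading the diff, among the changes: boolean connective usage differs.
Tracing x=-3, y=2: calc: q = -3; ((q - x) == (y - y)) -> true; y = 4; q = -3; return -3 | calc_v2: q = -3; (not ((q - x) == (y - y))) -> false; y = 4; q = -3; return -3 — matching result -3.
Checked all 48 inputs in the declared domain: the outputs agree on every one.
verdict: equivalent


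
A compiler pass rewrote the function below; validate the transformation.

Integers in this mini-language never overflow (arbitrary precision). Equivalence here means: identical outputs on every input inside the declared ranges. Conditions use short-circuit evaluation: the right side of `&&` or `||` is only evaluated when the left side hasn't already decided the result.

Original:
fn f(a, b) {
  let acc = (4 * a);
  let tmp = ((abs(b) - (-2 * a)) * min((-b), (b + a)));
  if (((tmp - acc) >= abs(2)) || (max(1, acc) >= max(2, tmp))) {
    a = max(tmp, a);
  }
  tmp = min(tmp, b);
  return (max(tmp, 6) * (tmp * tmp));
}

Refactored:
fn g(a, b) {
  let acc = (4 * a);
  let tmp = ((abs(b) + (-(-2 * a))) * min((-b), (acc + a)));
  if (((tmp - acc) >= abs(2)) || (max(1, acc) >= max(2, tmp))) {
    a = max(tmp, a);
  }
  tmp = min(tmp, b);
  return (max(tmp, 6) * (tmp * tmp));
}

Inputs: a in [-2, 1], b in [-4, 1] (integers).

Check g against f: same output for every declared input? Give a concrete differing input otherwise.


Evaluate both at a=-1, b=-3.
f: acc=-4, then tmp=-4, then (((tmp - acc) >= abs(2)) || (max(1, acc) >= max(2, tmp))) is false, then tmp=-4, then returns 96
g: acc=-4, then tmp=-5, then (((tmp - acc) >= abs(2)) || (max(1, acc) >= max(2, tmp))) is false, then tmp=-5, then returns 150
96 != 150, so the rewrite changes behavior.
verdict: not equivalent; witness: a=-1, b=-3


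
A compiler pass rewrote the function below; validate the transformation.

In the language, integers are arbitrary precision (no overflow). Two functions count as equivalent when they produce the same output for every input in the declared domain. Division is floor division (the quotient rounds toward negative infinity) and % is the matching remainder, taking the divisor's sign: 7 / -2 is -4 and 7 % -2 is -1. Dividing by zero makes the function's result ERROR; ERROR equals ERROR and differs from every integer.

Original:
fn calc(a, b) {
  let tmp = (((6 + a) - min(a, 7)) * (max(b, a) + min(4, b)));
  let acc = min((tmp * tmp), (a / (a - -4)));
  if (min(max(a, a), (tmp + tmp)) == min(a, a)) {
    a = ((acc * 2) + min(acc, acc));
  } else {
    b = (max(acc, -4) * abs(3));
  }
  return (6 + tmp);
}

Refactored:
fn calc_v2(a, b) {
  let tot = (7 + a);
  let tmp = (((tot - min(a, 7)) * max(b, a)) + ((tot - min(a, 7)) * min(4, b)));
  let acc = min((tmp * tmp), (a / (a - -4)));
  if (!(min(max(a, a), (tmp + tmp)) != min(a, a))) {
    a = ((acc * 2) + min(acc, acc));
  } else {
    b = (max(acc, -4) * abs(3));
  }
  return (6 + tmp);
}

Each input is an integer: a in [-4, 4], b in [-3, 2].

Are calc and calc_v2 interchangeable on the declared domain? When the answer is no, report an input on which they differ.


These are not equivalent — on a=-3, b=-3 the outputs split (-30 vs -36).
calc: tmp = -36; acc = -3; (min(max(a, a), (tmp + tmp)) == min(a, a)) -> false; b = -9; return -30
calc_v2: tot = 4; tmp = -42; acc = -3; (!(min(max(a, a), (tmp + tmp)) != min(a, a))) -> false; b = -9; return -36
verdict: not equivalent; witness: a=-3, b=-3


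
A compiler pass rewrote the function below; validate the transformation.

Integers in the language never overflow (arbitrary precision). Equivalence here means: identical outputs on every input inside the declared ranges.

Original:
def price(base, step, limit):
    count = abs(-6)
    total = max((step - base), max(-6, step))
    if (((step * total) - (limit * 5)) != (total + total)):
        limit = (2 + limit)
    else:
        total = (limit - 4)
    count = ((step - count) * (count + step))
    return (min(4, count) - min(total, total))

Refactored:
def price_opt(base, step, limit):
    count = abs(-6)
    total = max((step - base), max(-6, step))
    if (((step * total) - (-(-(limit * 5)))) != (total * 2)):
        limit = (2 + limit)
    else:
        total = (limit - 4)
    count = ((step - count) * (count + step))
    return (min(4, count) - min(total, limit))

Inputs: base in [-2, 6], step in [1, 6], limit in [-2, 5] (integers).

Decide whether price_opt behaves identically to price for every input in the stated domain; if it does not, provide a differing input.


The rewrite breaks on base=-2, step=1, limit=-2, where the results are -38 and -35.
price: count=6, then total=3, then (((step * total) - (limit * 5)) != (total + total)) is true, then limit=0, then count=-35, then returns -38
price_opt: count=6, then total=3, then (((step * total) - (-(-(limit * 5)))) != (total * 2)) is true, then limit=0, then count=-35, then returns -35
verdict: not equivalent; witness: base=-2, step=1, limit=-2


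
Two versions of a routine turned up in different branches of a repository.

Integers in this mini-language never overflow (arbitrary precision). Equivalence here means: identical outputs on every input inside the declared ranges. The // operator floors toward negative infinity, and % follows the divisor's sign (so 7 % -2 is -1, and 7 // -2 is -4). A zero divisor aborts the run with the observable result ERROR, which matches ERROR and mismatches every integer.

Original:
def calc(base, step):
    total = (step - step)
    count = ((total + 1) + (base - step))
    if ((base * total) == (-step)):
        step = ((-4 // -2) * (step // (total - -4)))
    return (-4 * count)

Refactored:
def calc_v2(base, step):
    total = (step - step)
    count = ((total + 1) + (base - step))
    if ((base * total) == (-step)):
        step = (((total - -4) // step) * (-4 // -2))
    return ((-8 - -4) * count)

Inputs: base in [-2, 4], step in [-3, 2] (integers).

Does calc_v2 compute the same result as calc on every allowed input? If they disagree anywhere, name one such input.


Evaluate both at base=-2, step=0.
calc: total becomes 0; next count becomes -1; next ((base * total) == (-step)) evaluates to true; next step becomes 0; next final value 4
calc_v2: total becomes 0; next count becomes -1; next ((base * total) == (-step)) evaluates to true; next hits division by zero so the output is ERROR
4 != ERROR, so the rewrite changes behavior.
verdict: not equivalent; witness: base=-2, step=0


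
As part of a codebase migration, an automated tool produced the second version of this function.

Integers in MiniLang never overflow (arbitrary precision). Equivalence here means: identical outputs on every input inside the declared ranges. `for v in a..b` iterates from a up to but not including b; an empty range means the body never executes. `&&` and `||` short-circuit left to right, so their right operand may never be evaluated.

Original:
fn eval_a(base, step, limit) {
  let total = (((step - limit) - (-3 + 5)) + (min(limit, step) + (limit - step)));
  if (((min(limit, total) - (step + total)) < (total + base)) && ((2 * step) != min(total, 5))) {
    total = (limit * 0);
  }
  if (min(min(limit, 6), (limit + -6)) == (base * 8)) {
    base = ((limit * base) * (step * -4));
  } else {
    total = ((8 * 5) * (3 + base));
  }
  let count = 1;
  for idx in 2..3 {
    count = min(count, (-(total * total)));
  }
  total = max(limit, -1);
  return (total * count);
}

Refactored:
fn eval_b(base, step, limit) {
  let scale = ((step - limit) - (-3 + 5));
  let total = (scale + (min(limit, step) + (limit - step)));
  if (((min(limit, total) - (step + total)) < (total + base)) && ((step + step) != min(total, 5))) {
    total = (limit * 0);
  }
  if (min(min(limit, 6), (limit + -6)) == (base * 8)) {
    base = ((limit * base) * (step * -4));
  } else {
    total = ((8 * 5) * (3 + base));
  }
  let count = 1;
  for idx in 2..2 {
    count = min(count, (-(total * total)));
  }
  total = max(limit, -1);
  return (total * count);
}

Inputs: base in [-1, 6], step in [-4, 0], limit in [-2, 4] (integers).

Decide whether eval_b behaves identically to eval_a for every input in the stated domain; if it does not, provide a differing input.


There is a counterexample at base=-1, step=-4, limit=-2: 36 on one side, -1 on the other.
eval_a: total := -6 | (((min(limit, total) - (step + total)) < (total + base)) && ((2 * step) != min(total, 5))): false | (min(min(limit, 6), (limit + -6)) == (base * 8)): true | base := 32 | count := 1 | iter idx=2: | count := -36 | total := -1 | result 36
eval_b: scale := -4 | total := -6 | (((min(limit, total) - (step + total)) < (total + base)) && ((step + step) != min(total, 5))): false | (min(min(limit, 6), (limit + -6)) == (base * 8)): true | base := 32 | count := 1 | loop over idx: empty range | total := -1 | result -1
verdict: not equivalent; witness: base=-1, step=-4, limit=-2


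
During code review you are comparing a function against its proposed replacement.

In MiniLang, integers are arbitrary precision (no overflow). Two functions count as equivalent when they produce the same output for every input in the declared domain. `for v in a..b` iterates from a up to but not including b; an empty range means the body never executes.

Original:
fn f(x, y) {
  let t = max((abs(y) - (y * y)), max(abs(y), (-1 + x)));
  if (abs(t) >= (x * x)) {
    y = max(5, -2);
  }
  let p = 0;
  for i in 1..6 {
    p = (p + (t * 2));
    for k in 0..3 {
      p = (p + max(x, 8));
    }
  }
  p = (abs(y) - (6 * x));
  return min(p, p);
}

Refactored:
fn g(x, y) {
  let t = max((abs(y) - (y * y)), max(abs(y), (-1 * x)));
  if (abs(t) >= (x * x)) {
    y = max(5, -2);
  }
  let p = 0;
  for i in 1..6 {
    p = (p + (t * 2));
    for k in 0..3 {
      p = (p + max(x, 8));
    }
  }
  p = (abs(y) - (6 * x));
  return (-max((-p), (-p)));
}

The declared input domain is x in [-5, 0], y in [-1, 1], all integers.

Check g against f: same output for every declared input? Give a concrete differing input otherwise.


Run the pair on x=-1, y=0.
f: t=0, then (abs(t) >= (x * x)) is false, then p=0, then (i=1), then p=0, then (k=0), then p=8, then (k=1), then p=16, then (k=2), then p=24, then (i=2), then p=24, then (k=0), then p=32, then (k=1), then p=40, then (k=2), then p=48, then (i=3), then p=48, then (k=0), then p=56, then (k=1), then p=64, then (k=2), then p=72, then (i=4), then p=72, then (k=0), then p=80, then (k=1), then p=88, then (k=2), then p=96, then (i=5), then p=96, then (k=0), then p=104, then (k=1), then p=112, then (k=2), then p=120, then p=6, then returns 6
g: t=1, then (abs(t) >= (x * x)) is true, then y=5, then p=0, then (i=1), then p=2, then (k=0), then p=10, then (k=1), then p=18, then (k=2), then p=26, then (i=2), then p=28, then (k=0), then p=36, then (k=1), then p=44, then (k=2), then p=52, then (i=3), then p=54, then (k=0), then p=62, then (k=1), then p=70, then (k=2), then p=78, then (i=4), then p=80, then (k=0), then p=88, then (k=1), then p=96, then (k=2), then p=104, then (i=5), then p=106, then (k=0), then p=114, then (k=1), then p=122, then (k=2), then p=130, then p=11, then returns 11
6 vs 11 — the two versions disagree here.
verdict: not equivalent; witness: x=-1, y=0


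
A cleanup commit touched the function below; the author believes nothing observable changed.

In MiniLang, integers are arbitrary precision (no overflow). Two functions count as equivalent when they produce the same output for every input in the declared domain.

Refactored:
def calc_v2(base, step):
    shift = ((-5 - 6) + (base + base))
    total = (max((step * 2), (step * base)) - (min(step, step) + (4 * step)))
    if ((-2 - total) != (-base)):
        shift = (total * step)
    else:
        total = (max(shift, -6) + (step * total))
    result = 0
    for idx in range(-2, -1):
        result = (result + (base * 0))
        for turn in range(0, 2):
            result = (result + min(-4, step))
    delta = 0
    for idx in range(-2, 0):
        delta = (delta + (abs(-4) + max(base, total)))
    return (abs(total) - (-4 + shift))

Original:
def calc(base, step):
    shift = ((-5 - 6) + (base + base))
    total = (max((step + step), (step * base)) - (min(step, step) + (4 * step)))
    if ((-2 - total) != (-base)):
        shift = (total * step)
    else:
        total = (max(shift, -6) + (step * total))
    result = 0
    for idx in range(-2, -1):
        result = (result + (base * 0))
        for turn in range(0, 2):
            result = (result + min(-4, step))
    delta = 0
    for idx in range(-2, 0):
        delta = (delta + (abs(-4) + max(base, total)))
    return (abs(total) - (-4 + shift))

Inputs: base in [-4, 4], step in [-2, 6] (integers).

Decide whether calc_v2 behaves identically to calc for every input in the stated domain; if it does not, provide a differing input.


Side by side, the visible changes include: constant usage differs; also arithmetic usage differs.
One worked example (base=2, step=-2) — calc: shift = -7; total = 6; ((-2 - total) != (-base)) -> true; shift = -12; result = 0; [idx=-2]; result = 0; [turn=0]; result = -4; [turn=1]; result = -8; delta = 0; [idx=-2]; delta = 10; [idx=-1]; delta = 20; return 22; calc_v2: shift = -7; total = 6; ((-2 - total) != (-base)) -> true; shift = -12; result = 0; [idx=-2]; result = 0; [turn=0]; result = -4; [turn=1]; result = -8; delta = 0; [idx=-2]; delta = 10; [idx=-1]; delta = 20; return 22; agreement on 22.
Every one of the 81 inputs gives matching results.
verdict: equivalent


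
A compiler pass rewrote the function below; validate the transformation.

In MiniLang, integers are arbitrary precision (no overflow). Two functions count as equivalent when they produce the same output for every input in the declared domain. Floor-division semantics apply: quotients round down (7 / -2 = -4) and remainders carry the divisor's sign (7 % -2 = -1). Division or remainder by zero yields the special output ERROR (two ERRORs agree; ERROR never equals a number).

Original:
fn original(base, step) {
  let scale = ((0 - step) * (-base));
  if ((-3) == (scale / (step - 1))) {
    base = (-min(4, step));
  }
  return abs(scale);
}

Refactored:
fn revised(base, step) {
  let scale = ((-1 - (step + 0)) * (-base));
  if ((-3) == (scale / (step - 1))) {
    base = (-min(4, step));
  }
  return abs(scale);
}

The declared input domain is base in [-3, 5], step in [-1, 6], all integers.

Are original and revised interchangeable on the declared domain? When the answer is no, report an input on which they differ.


Consider the input base=-3, step=-1.
original: scale := 3 | ((-3) == (scale / (step - 1))): false | result 3
revised: scale := 0 | ((-3) == (scale / (step - 1))): false | result 0
3 != 0, so the rewrite changes behavior.
verdict: not equivalent; witness: base=-3, step=-1


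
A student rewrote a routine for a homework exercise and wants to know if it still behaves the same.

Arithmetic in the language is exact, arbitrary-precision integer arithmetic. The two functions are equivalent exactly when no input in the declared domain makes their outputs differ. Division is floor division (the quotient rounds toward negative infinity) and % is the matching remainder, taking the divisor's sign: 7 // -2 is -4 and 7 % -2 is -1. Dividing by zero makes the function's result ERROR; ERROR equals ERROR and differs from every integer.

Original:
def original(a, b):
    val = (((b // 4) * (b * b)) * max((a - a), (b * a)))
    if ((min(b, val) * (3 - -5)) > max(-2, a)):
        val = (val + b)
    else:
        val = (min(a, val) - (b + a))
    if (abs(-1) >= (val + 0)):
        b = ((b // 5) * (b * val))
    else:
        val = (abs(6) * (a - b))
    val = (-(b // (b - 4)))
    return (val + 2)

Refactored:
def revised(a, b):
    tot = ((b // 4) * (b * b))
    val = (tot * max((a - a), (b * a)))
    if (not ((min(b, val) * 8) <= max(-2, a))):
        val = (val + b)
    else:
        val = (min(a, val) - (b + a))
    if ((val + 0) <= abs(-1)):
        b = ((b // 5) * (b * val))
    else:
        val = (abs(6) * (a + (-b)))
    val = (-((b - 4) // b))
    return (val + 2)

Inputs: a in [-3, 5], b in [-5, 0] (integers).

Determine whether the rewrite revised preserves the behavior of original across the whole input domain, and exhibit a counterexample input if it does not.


There is a counterexample at a=-3, b=-5: 2 on one side, 1 on the other.
original: val := -750 | ((min(b, val) * (3 - -5)) > max(-2, a)): false | val := -742 | (abs(-1) >= (val + 0)): true | b := -3710 | val := 0 | result 2
revised: tot := -50 | val := -750 | (not ((min(b, val) * 8) <= max(-2, a))): false | val := -742 | ((val + 0) <= abs(-1)): true | b := -3710 | val := -1 | result 1
verdict: not equivalent; witness: a=-3, b=-5


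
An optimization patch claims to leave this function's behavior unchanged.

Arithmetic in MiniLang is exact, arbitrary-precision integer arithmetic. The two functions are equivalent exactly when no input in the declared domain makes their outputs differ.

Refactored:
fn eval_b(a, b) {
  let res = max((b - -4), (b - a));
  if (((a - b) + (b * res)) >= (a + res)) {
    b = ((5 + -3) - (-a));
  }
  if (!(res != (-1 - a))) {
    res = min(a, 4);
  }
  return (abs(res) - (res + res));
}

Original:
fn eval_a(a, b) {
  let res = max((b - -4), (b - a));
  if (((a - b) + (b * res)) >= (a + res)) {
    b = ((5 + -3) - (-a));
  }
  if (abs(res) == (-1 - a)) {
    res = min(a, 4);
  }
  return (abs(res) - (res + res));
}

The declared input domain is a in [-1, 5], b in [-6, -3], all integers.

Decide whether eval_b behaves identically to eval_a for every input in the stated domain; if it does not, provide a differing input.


At a=0, b=-5: eval_a gives 3, eval_b gives 0.
verdict: not equivalent; witness: a=0, b=-5


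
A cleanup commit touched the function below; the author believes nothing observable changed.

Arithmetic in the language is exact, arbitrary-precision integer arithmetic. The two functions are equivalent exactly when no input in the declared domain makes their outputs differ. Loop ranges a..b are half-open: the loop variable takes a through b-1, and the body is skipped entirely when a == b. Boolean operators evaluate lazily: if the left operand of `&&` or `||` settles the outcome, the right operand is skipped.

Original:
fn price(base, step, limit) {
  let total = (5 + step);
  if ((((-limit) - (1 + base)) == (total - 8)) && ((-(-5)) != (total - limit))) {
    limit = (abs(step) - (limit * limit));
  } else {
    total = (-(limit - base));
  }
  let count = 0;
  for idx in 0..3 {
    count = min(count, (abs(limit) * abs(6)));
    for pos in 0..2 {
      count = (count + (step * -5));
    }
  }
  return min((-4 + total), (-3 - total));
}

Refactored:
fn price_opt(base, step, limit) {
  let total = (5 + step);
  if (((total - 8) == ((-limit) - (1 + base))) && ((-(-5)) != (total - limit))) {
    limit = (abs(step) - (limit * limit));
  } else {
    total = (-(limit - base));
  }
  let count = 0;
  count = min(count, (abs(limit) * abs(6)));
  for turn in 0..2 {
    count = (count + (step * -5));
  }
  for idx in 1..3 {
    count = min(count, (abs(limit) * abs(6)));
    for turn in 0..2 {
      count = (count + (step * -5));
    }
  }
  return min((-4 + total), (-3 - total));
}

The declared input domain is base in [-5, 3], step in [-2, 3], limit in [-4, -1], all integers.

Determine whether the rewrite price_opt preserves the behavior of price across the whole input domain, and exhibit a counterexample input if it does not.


Although min/max/abs usage differs; and statement counts differ; and local variable names differ; and arithmetic usage differs; and constant usage differs; and loop structure differs, 216/216 inputs agree.
verdict: equivalent


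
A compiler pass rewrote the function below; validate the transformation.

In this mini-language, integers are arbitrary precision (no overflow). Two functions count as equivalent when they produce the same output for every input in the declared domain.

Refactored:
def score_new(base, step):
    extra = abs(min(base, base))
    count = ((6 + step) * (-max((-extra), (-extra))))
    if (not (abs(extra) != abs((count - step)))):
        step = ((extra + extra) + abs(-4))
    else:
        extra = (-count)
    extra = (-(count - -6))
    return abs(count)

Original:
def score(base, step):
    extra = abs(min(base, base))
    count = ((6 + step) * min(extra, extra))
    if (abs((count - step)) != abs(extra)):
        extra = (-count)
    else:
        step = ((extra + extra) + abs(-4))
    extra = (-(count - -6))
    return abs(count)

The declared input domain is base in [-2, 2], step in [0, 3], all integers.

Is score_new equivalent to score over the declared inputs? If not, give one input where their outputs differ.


The two are interchangeable: min/max/abs usage differs, plus boolean connective usage differs, and every declared input agrees.
As a probe, take base=2, step=2: score runs extra := 2 | count := 16 | (abs((count - step)) != abs(extra)): true | extra := -16 | extra := -22 | result 16; score_new runs extra := 2 | count := 16 | (not (abs(extra) != abs((count - step)))): false | extra := -16 | extra := -22 | result 16; both end at 16.
Sweeping the whole domain (20 inputs) finds no disagreement.
verdict: equivalent


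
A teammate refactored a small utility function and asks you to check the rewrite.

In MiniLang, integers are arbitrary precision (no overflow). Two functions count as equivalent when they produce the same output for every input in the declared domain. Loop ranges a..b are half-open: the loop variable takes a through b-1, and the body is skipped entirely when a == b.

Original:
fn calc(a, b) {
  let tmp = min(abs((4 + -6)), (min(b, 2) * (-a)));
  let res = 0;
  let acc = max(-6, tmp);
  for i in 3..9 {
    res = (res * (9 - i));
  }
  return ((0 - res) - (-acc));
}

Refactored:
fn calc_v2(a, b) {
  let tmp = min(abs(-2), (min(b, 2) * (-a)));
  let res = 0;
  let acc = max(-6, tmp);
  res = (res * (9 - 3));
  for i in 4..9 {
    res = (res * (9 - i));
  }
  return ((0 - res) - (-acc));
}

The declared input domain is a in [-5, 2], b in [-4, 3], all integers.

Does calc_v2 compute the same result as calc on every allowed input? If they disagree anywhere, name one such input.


Reading the diff, among the changes: arithmetic usage differs, plus constant usage differs, plus statement counts differ, plus loop structure differs.
One worked example (a=-2, b=1) — calc: tmp=2, then res=0, then acc=2, then (i=3), then res=0, then (i=4), then res=0, then (i=5), then res=0, then (i=6), then res=0, then (i=7), then res=0, then (i=8), then res=0, then returns 2; calc_v2: tmp=2, then res=0, then acc=2, then res=0, then (i=4), then res=0, then (i=5), then res=0, then (i=6), then res=0, then (i=7), then res=0, then (i=8), then res=0, then returns 2; agreement on 2.
Across all 64 domain points the two functions coincide.
verdict: equivalent


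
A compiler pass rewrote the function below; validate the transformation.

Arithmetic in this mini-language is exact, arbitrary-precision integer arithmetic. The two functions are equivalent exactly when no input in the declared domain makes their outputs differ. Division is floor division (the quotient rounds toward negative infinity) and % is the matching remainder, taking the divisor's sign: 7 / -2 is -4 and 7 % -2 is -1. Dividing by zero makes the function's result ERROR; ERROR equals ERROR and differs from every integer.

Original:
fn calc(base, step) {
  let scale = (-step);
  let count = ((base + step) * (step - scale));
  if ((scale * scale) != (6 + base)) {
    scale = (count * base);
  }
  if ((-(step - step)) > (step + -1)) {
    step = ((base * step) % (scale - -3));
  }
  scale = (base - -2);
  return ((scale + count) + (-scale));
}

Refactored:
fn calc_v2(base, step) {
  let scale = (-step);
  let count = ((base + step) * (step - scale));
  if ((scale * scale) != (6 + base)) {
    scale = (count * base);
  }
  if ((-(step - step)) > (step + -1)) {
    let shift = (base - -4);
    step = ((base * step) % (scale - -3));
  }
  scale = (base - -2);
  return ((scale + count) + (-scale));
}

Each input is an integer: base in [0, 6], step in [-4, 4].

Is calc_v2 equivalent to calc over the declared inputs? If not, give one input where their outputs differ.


Although local variable names differ; also constant usage differs; also statement counts differ; also arithmetic usage differs, 63/63 inputs agree.
verdict: equivalent


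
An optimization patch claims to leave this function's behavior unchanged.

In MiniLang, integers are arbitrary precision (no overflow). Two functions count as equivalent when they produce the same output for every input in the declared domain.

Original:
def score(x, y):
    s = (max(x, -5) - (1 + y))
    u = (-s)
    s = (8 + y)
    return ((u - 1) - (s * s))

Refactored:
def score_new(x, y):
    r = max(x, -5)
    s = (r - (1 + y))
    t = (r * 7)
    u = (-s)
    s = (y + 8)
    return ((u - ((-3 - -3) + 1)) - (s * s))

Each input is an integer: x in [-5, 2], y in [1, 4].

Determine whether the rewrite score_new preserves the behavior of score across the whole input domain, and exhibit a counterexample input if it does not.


Differences: arithmetic usage differs, plus statement counts differ, plus local variable names differ, plus constant usage differs — yet all 32 inputs agree.
verdict: equivalent


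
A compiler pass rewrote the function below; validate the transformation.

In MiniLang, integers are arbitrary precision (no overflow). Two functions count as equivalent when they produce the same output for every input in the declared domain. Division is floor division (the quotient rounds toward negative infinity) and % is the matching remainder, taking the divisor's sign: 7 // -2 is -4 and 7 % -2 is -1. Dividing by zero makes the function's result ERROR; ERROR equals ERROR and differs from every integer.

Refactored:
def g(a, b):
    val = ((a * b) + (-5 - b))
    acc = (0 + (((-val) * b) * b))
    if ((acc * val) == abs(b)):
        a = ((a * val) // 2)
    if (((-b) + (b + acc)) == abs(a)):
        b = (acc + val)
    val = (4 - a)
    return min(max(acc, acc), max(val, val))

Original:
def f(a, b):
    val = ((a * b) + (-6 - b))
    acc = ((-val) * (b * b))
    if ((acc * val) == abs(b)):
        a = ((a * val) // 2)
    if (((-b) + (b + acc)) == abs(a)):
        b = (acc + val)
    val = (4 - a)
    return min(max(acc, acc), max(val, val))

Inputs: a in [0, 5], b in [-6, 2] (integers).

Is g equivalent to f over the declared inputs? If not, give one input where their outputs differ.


Input a=0, b=-6: 0 from f versus -36 from g.
verdict: not equivalent; witness: a=0, b=-6


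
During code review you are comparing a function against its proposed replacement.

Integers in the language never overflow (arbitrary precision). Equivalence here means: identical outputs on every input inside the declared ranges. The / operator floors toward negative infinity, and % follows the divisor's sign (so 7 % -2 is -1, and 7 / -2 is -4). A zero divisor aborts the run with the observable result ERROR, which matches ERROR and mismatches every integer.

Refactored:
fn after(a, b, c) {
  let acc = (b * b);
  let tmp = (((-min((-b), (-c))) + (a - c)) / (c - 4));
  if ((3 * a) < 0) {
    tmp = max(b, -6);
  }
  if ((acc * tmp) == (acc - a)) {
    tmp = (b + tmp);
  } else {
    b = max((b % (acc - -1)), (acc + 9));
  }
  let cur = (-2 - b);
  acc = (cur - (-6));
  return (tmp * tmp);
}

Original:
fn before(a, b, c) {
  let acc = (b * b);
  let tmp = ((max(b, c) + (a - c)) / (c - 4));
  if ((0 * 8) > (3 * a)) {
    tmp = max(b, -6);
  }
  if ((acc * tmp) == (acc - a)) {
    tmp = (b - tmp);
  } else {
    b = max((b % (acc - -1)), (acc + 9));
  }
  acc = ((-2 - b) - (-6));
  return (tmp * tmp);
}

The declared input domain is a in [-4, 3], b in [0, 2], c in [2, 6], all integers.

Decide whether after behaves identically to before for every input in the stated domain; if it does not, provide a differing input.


Not equivalent: a=-4, b=2, c=2 separates them (0 vs 16).
before: acc=4, then tmp=2, then ((0 * 8) > (3 * a)) is true, then tmp=2, then ((acc * tmp) == (acc - a)) is true, then tmp=0, then acc=2, then returns 0
after: acc=4, then tmp=2, then ((3 * a) < 0) is true, then tmp=2, then ((acc * tmp) == (acc - a)) is true, then tmp=4, then cur=-4, then acc=2, then returns 16
verdict: not equivalent; witness: a=-4, b=2, c=2
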